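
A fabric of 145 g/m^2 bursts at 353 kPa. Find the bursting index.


Formula: Bursting Index = Bursting Strength / Fabric GSM
BI = 353 kPa / 145 g/m^2
BI = 2.434 kPa/(g/m^2)

2.434 kPa/(g/m^2)


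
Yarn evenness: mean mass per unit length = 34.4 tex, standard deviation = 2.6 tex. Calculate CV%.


Formula: CV% = (standard deviation / mean) * 100
Step 1: Ratio = 2.6 / 34.4 = 0.075581
Step 2: CV% = 0.075581 * 100 = 7.5581% ≈ 7.6%

7.6%


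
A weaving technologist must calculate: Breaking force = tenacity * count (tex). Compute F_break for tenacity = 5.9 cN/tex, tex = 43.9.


Formula: Breaking force = Tenacity * Linear density
F = 5.9 cN/tex * 43.9 tex
F = 259.01 cN

259.01 cN


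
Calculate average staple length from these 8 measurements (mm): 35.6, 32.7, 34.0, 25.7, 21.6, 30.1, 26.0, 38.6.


Formula: Mean = sum of lengths / count
Sum = 35.6 + 32.7 + 34.0 + 25.7 + 21.6 + 30.1 + 26.0 + 38.6
Sum = 244.3 mm
Mean = 244.3 / 8 = 30.54 mm

30.54 mm


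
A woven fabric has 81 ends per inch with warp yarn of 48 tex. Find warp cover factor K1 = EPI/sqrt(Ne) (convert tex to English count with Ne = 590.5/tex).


Formula: K1 = EPI / sqrt(Ne), with Ne = 590.5 / tex_warp
Step 1: Ne = 590.5 / 48 = 12.302
Step 2: sqrt(Ne) = sqrt(12.302) = 3.5074
Step 3: K1 = 81 / 3.5074 = 23.1

23.1


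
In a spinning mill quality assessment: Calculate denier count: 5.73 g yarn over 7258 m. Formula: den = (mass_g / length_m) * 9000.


Formula: den = (mass_g / length_m) * 9000
Substituting: den = (5.73 / 7258) * 9000
Intermediate: 5.73 / 7258 = 0.00078947 g/m
den = 0.00078947 * 9000 = 7.1 denier

7.1 denier


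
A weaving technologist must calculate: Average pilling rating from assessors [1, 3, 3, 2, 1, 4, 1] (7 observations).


Formula: Mean = sum / count
Sum = 1 + 3 + 3 + 2 + 1 + 4 + 1 = 15
Mean = 15 / 7 = 2.1

2.1


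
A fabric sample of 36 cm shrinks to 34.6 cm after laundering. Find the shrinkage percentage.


Formula: Shrinkage% = ((L_before - L_after) / L_before) * 100
Step 1: Shrinkage = 36 - 34.6 = 1.4 cm
Step 2: Shrinkage% = (1.4 / 36) * 100
Step 3: Shrinkage% = 0.038889 * 100 = 3.8889% ≈ 3.9%

3.9%


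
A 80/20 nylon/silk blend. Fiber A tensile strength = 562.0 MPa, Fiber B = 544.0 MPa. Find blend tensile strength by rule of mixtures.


Formula: Blend property = (fraction_A * property_A) + (fraction_B * property_B)
Step 1: Contribution A = 80/100 * 562.0 MPa = 449.6 MPa
Step 2: Contribution B = 20/100 * 544.0 MPa = 108.8 MPa
Step 3: Blend tensile strength = 449.6 + 108.8 = 558.4 MPa

558.4 MPa


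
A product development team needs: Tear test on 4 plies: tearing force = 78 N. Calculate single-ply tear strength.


Formula: Per-ply strength = Total force / Number of plies
Per-ply = 78 N / 4
Per-ply = 19.5 N

19.5 N


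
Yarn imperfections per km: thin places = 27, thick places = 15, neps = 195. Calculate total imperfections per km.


Formula: Total = thin places + thick places + neps
Total = 27 + 15 + 195
Total = 237 imperfections/km

237 imperfections/km


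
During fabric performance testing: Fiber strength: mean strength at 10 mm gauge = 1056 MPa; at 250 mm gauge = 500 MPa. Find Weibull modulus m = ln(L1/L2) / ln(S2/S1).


Formula: m = ln(L1/L2) / ln(S2/S1)
Step 1: ln(L1/L2) = ln(10/250) = -3.21888
Step 2: S2/S1 = 500/1056 = 0.47348
Step 3: ln(S2/S1) = ln(0.47348) = -0.74765
Step 4: m = -3.21888 / -0.74765 = 4.31

4.31 (Weibull m)


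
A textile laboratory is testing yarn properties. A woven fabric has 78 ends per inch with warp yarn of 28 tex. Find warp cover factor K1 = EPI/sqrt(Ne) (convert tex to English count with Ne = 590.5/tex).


Formula: K1 = EPI / sqrt(Ne), with Ne = 590.5 / tex_warp
Step 1: Ne = 590.5 / 28 = 21.089
Step 2: sqrt(Ne) = sqrt(21.089) = 4.5923
Step 3: K1 = 78 / 4.5923 = 17.0

17.0


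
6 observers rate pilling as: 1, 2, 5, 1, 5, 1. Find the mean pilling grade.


Formula: Mean = sum / count
Sum = 1 + 2 + 5 + 1 + 5 + 1 = 15
Mean = 15 / 6 = 2.5

2.5


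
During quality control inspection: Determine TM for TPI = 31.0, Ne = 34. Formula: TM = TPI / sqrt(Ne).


Formula: TM = TPI / sqrt(Ne)
Step 1: sqrt(Ne) = sqrt(34) = 5.831
Step 2: TM = 31.0 / 5.831 = 5.32

5.32 TM


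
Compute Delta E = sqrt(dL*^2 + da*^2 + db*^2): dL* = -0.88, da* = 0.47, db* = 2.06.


Formula: Delta E = sqrt(dL*^2 + da*^2 + db*^2)
Step 1: dL*^2 = (-0.88)^2 = 0.7744
Step 2: da*^2 = 0.47^2 = 0.2209
Step 3: db*^2 = 2.06^2 = 4.2436
Step 4: Sum = 0.7744 + 0.2209 + 4.2436 = 5.2389
Step 5: Delta E = sqrt(5.2389) = 2.29

2.29 Delta E


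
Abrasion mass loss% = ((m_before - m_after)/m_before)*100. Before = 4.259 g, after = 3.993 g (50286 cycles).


Formula: Mass loss% = ((m_before - m_after) / m_before) * 100
Step 1: Mass loss = 4.259 - 3.993 = 0.266 g
Step 2: Ratio = 0.266 / 4.259 = 0.062456
Step 3: Mass loss% = 0.062456 * 100 = 6.2456% ≈ 6.25%

6.25%


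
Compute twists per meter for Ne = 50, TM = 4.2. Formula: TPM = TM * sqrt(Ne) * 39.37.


Formula: TPM = TM * sqrt(Ne) * 39.37
Step 1: sqrt(Ne) = sqrt(50) = 7.0711
Step 2: TM * sqrt(Ne) = 4.2 * 7.0711 = 29.6986
Step 3: TPM = 29.6986 * 39.37 = 1169 twists/m

1169 twists/m


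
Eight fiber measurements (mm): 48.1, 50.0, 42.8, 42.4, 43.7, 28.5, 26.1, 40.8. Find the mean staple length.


Formula: Mean = sum of lengths / count
Sum = 48.1 + 50.0 + 42.8 + 42.4 + 43.7 + 28.5 + 26.1 + 40.8
Sum = 322.4 mm
Mean = 322.4 / 8 = 40.30 mm

40.30 mm


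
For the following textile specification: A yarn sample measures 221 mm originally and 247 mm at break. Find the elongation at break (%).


Formula: Elongation (%) = ((L_break - L0) / L0) * 100
Step 1: Extension = 247 - 221 = 26 mm
Step 2: Elongation = (26 / 221) * 100
Step 3: Elongation = 0.117647 * 100 = 11.7647% ≈ 11.8%

11.8%


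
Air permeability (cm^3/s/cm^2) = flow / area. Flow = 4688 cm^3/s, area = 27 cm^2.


Formula: Air Permeability = Airflow / Test Area
AP = 4688 cm^3/s / 27 cm^2
AP = 173.6 cm^3/s/cm^2

173.6 cm^3/s/cm^2


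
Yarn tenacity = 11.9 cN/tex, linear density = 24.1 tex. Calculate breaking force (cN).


Formula: Breaking force = Tenacity * Linear density
F = 11.9 cN/tex * 24.1 tex
F = 286.79 cN

286.79 cN


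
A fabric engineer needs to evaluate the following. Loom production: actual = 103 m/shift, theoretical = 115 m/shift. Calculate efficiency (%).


Formula: Efficiency% = (Actual output / Theoretical output) * 100
Efficiency% = (103 / 115) * 100
Efficiency% = 0.895652 * 100 = 89.5652% ≈ 89.6%

89.6%


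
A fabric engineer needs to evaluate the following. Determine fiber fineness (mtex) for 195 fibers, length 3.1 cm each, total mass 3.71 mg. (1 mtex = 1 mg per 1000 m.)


Formula: fineness (mtex) = mass (mg) / total length (km) = (mass_mg / total_length_m) * 1000
Step 1: Convert fiber length: 3.1 cm = 0.031 m
Step 2: Total fiber length = 195 * 0.031 = 6.045 m
Step 3: Linear density = 3.71 mg / 6.045 m = 0.6137 mg/m
Step 4: fineness = 0.6137 * 1000 = 613.7 mtex

613.7 mtex


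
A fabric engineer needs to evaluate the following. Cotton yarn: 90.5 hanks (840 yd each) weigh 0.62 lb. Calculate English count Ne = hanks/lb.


Formula: Ne = hanks / mass_lb
Substituting: Ne = 90.5 / 0.62
Ne = 146.0

146.0 Ne


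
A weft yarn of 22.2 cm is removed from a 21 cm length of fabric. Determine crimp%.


Formula: Crimp% = ((L_yarn - L_fabric) / L_fabric) * 100
Step 1: Extension = 22.2 - 21 = 1.2 cm
Step 2: Crimp% = (1.2 / 21) * 100
Step 3: Crimp% = 0.057143 * 100 = 5.7143% ≈ 5.7%

5.7%


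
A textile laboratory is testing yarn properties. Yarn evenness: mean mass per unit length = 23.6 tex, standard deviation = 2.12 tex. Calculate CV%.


Formula: CV% = (standard deviation / mean) * 100
Step 1: Ratio = 2.12 / 23.6 = 0.089831
Step 2: CV% = 0.089831 * 100 = 8.9831% ≈ 9.0%

9.0%


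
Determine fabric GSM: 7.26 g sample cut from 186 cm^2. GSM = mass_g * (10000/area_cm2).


Formula: GSM = mass_g / area_m2
Step 1: Convert area: 186 cm^2 = 186 / 10000 = 0.0186 m^2
Step 2: GSM = 7.26 g / 0.0186 m^2 = 390.3 g/m^2

390.3 g/m^2


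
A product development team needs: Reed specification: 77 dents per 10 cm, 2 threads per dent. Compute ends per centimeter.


Formula: EPC = (dents per 10 cm * ends per dent) / 10
Step 1: Total ends per 10 cm = 77 * 2 = 154
Step 2: EPC = 154 / 10 = 15.4 ends/cm

15.4 ends/cm


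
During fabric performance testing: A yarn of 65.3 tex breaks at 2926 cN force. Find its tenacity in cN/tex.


Formula: Tenacity = Breaking force / Linear density
Tenacity = 2926 cN / 65.3 tex
Tenacity = 44.81 cN/tex

44.81 cN/tex


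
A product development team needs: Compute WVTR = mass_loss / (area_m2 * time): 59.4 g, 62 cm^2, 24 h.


Formula: WVTR = mass_loss / (area * time)
Step 1: Convert area: 62 cm^2 = 0.0062 m^2
Step 2: WVTR = 59.4 g / (0.0062 m^2 * 24 h)
Step 3: WVTR = 59.4 / 0.1488 = 399.2 g/m^2/h

399.2 g/m^2/h


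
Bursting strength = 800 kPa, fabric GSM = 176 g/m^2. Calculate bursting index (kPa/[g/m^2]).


Formula: Bursting Index = Bursting Strength / Fabric GSM
BI = 800 kPa / 176 g/m^2
BI = 4.545 kPa/(g/m^2)

4.545 kPa/(g/m^2)


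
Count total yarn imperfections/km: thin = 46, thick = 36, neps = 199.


Formula: Total = thin places + thick places + neps
Total = 46 + 36 + 199
Total = 281 imperfections/km

281 imperfections/km


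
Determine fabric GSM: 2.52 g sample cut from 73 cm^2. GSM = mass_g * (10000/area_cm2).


Formula: GSM = mass_g / area_m2
Step 1: Convert area: 73 cm^2 = 73 / 10000 = 0.0073 m^2
Step 2: GSM = 2.52 g / 0.0073 m^2 = 345.2 g/m^2

345.2 g/m^2


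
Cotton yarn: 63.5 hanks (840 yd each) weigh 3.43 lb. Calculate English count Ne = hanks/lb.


Formula: Ne = hanks / mass_lb
Substituting: Ne = 63.5 / 3.43
Ne = 18.5

18.5 Ne


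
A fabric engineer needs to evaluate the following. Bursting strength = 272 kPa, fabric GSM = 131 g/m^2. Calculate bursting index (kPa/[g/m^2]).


Formula: Bursting Index = Bursting Strength / Fabric GSM
BI = 272 kPa / 131 g/m^2
BI = 2.076 kPa/(g/m^2)

2.076 kPa/(g/m^2)


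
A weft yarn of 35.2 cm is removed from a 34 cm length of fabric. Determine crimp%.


Formula: Crimp% = ((L_yarn - L_fabric) / L_fabric) * 100
Step 1: Extension = 35.2 - 34 = 1.2 cm
Step 2: Crimp% = (1.2 / 34) * 100
Step 3: Crimp% = 0.035294 * 100 = 3.5294% ≈ 3.5%

3.5%


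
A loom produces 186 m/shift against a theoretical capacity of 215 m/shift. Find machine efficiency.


Formula: Efficiency% = (Actual output / Theoretical output) * 100
Efficiency% = (186 / 215) * 100
Efficiency% = 0.865116 * 100 = 86.5116% ≈ 86.5%

86.5%


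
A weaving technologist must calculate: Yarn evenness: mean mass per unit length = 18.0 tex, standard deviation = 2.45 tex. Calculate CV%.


Formula: CV% = (standard deviation / mean) * 100
Step 1: Ratio = 2.45 / 18.0 = 0.136111
Step 2: CV% = 0.136111 * 100 = 13.6111% ≈ 13.6%

13.6%


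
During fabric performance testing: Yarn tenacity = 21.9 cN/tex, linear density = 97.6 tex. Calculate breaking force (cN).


Formula: Breaking force = Tenacity * Linear density
F = 21.9 cN/tex * 97.6 tex
F = 2137.44 cN

2137.44 cN


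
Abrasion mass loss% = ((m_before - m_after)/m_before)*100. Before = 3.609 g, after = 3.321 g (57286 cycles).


Formula: Mass loss% = ((m_before - m_after) / m_before) * 100
Step 1: Mass loss = 3.609 - 3.321 = 0.288 g
Step 2: Ratio = 0.288 / 3.609 = 0.0798005
Step 3: Mass loss% = 0.0798005 * 100 = 7.98005% ≈ 7.98%

7.98%


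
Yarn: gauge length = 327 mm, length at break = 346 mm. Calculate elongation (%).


Formula: Elongation (%) = ((L_break - L0) / L0) * 100
Step 1: Extension = 346 - 327 = 19 mm
Step 2: Elongation = (19 / 327) * 100
Step 3: Elongation = 0.058104 * 100 = 5.8104% ≈ 5.8%

5.8%


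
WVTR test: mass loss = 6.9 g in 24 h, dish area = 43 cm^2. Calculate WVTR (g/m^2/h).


Formula: WVTR = mass_loss / (area * time)
Step 1: Convert area: 43 cm^2 = 0.0043 m^2
Step 2: WVTR = 6.9 g / (0.0043 m^2 * 24 h)
Step 3: WVTR = 6.9 / 0.1032 = 66.9 g/m^2/h

66.9 g/m^2/h


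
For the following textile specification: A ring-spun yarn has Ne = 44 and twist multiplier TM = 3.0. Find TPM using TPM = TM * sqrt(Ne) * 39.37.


Formula: TPM = TM * sqrt(Ne) * 39.37
Step 1: sqrt(Ne) = sqrt(44) = 6.6332
Step 2: TM * sqrt(Ne) = 3.0 * 6.6332 = 19.8996
Step 3: TPM = 19.8996 * 39.37 = 783 twists/m

783 twists/m


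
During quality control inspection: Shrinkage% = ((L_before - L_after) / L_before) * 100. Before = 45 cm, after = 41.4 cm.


Formula: Shrinkage% = ((L_before - L_after) / L_before) * 100
Step 1: Shrinkage = 45 - 41.4 = 3.6 cm
Step 2: Shrinkage% = (3.6 / 45) * 100
Step 3: Shrinkage% = 0.08 * 100 = 8.0%

8.0%


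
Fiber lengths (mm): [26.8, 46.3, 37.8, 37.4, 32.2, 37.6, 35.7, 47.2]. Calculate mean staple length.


Formula: Mean = sum of lengths / count
Sum = 26.8 + 46.3 + 37.8 + 37.4 + 32.2 + 37.6 + 35.7 + 47.2
Sum = 301.0 mm
Mean = 301.0 / 8 = 37.63 mm

37.63 mm


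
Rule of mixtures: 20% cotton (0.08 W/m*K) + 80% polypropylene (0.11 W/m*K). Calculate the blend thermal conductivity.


Formula: Blend property = (fraction_A * property_A) + (fraction_B * property_B)
Step 1: Contribution A = 20/100 * 0.08 W/m*K = 0.016 W/m*K
Step 2: Contribution B = 80/100 * 0.11 W/m*K = 0.088 W/m*K
Step 3: Blend thermal conductivity = 0.016 + 0.088 = 0.104 W/m*K

0.104 W/m*K


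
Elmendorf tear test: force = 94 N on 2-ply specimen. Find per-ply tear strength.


Formula: Per-ply strength = Total force / Number of plies
Per-ply = 94 N / 2
Per-ply = 47 N

47 N


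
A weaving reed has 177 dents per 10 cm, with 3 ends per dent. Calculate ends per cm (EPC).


Formula: EPC = (dents per 10 cm * ends per dent) / 10
Step 1: Total ends per 10 cm = 177 * 3 = 531
Step 2: EPC = 531 / 10 = 53.1 ends/cm

53.1 ends/cm


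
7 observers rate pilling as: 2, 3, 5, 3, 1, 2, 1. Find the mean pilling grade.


Formula: Mean = sum / count
Sum = 2 + 3 + 5 + 3 + 1 + 2 + 1 = 17
Mean = 17 / 7 = 2.4

2.4


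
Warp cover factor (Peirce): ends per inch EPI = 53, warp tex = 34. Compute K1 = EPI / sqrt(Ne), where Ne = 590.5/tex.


Formula: K1 = EPI / sqrt(Ne), with Ne = 590.5 / tex_warp
Step 1: Ne = 590.5 / 34 = 17.368
Step 2: sqrt(Ne) = sqrt(17.368) = 4.1675
Step 3: K1 = 53 / 4.1675 = 12.7

12.7


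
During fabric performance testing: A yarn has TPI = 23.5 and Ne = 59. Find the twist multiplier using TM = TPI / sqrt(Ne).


Formula: TM = TPI / sqrt(Ne)
Step 1: sqrt(Ne) = sqrt(59) = 7.6811
Step 2: TM = 23.5 / 7.6811 = 3.06

3.06 TM


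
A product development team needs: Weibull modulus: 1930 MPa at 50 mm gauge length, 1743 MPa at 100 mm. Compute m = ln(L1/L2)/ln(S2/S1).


Formula: m = ln(L1/L2) / ln(S2/S1)
Step 1: ln(L1/L2) = ln(50/100) = -0.69315
Step 2: S2/S1 = 1743/1930 = 0.90311
Step 3: ln(S2/S1) = ln(0.90311) = -0.10191
Step 4: m = -0.69315 / -0.10191 = 6.80

6.80 (Weibull m)


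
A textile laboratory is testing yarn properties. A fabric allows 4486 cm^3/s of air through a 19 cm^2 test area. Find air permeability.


Formula: Air Permeability = Airflow / Test Area
AP = 4486 cm^3/s / 19 cm^2
AP = 236.1 cm^3/s/cm^2

236.1 cm^3/s/cm^2


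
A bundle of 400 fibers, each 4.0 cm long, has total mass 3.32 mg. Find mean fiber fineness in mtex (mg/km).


Formula: fineness (mtex) = mass (mg) / total length (km) = (mass_mg / total_length_m) * 1000
Step 1: Convert fiber length: 4.0 cm = 0.04 m
Step 2: Total fiber length = 400 * 0.04 = 16.0 m
Step 3: Linear density = 3.32 mg / 16.0 m = 0.2075 mg/m
Step 4: fineness = 0.2075 * 1000 = 207.5 mtex

207.5 mtex


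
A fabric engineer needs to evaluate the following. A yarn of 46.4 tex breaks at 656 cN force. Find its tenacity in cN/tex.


Formula: Tenacity = Breaking force / Linear density
Tenacity = 656 cN / 46.4 tex
Tenacity = 14.14 cN/tex

14.14 cN/tex


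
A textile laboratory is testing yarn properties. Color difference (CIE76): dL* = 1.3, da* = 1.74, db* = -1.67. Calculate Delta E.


Formula: Delta E = sqrt(dL*^2 + da*^2 + db*^2)
Step 1: dL*^2 = 1.3^2 = 1.69
Step 2: da*^2 = 1.74^2 = 3.0276
Step 3: db*^2 = (-1.67)^2 = 2.7889
Step 4: Sum = 1.69 + 3.0276 + 2.7889 = 7.5065
Step 5: Delta E = sqrt(7.5065) = 2.74

2.74 Delta E


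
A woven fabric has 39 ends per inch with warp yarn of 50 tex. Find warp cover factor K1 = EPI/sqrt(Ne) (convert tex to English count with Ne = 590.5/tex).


Formula: K1 = EPI / sqrt(Ne), with Ne = 590.5 / tex_warp
Step 1: Ne = 590.5 / 50 = 11.81
Step 2: sqrt(Ne) = sqrt(11.81) = 3.4366
Step 3: K1 = 39 / 3.4366 = 11.3

11.3


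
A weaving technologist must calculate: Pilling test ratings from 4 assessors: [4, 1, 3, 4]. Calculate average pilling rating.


Formula: Mean = sum / count
Sum = 4 + 1 + 3 + 4 = 12
Mean = 12 / 4 = 3.0

3.0


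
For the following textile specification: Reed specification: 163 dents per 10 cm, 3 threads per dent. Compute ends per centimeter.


Formula: EPC = (dents per 10 cm * ends per dent) / 10
Step 1: Total ends per 10 cm = 163 * 3 = 489
Step 2: EPC = 489 / 10 = 48.9 ends/cm

48.9 ends/cm


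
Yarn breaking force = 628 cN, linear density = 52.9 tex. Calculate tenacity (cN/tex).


Formula: Tenacity = Breaking force / Linear density
Tenacity = 628 cN / 52.9 tex
Tenacity = 11.87 cN/tex

11.87 cN/tex


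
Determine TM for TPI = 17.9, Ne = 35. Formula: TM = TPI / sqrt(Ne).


Formula: TM = TPI / sqrt(Ne)
Step 1: sqrt(Ne) = sqrt(35) = 5.9161
Step 2: TM = 17.9 / 5.9161 = 3.03

3.03 TM


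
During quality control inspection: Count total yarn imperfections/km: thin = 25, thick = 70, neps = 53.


Formula: Total = thin places + thick places + neps
Total = 25 + 70 + 53
Total = 148 imperfections/km

148 imperfections/km


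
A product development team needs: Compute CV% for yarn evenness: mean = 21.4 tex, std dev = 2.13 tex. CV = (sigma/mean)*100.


Formula: CV% = (standard deviation / mean) * 100
Step 1: Ratio = 2.13 / 21.4 = 0.099533
Step 2: CV% = 0.099533 * 100 = 9.9533% ≈ 10.0%

10.0%


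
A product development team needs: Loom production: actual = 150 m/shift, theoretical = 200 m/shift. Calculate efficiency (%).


Formula: Efficiency% = (Actual output / Theoretical output) * 100
Efficiency% = (150 / 200) * 100
Efficiency% = 0.75 * 100 = 75.0%

75.0%


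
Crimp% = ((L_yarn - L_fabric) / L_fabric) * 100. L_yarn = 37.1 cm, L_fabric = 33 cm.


Formula: Crimp% = ((L_yarn - L_fabric) / L_fabric) * 100
Step 1: Extension = 37.1 - 33 = 4.1 cm
Step 2: Crimp% = (4.1 / 33) * 100
Step 3: Crimp% = 0.124242 * 100 = 12.4242% ≈ 12.4%

12.4%


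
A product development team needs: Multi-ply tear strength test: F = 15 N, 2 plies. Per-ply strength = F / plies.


Formula: Per-ply strength = Total force / Number of plies
Per-ply = 15 N / 2
Per-ply = 7.5 N

7.5 N


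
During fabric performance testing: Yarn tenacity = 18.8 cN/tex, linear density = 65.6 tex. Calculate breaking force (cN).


Formula: Breaking force = Tenacity * Linear density
F = 18.8 cN/tex * 65.6 tex
F = 1233.28 cN

1233.28 cN


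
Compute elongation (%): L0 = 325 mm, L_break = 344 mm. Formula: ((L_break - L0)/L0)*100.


Formula: Elongation (%) = ((L_break - L0) / L0) * 100
Step 1: Extension = 344 - 325 = 19 mm
Step 2: Elongation = (19 / 325) * 100
Step 3: Elongation = 0.058462 * 100 = 5.8462% ≈ 5.8%

5.8%


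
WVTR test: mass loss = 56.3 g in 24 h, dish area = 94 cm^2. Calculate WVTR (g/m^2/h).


Formula: WVTR = mass_loss / (area * time)
Step 1: Convert area: 94 cm^2 = 0.0094 m^2
Step 2: WVTR = 56.3 g / (0.0094 m^2 * 24 h)
Step 3: WVTR = 56.3 / 0.2256 = 249.6 g/m^2/h

249.6 g/m^2/h


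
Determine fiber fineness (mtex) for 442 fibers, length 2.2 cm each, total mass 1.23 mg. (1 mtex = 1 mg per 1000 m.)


Formula: fineness (mtex) = mass (mg) / total length (km) = (mass_mg / total_length_m) * 1000
Step 1: Convert fiber length: 2.2 cm = 0.022 m
Step 2: Total fiber length = 442 * 0.022 = 9.724 m
Step 3: Linear density = 1.23 mg / 9.724 m = 0.1265 mg/m
Step 4: fineness = 0.1265 * 1000 = 126.5 mtex

126.5 mtex


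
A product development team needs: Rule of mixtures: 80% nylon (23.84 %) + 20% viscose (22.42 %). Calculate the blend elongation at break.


Formula: Blend property = (fraction_A * property_A) + (fraction_B * property_B)
Step 1: Contribution A = 80/100 * 23.84 % = 19.072 %
Step 2: Contribution B = 20/100 * 22.42 % = 4.484 %
Step 3: Blend elongation at break = 19.072 + 4.484 = 23.556 %

23.556 %


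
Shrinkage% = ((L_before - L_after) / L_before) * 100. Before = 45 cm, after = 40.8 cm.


Formula: Shrinkage% = ((L_before - L_after) / L_before) * 100
Step 1: Shrinkage = 45 - 40.8 = 4.2 cm
Step 2: Shrinkage% = (4.2 / 45) * 100
Step 3: Shrinkage% = 0.093333 * 100 = 9.3333% ≈ 9.3%

9.3%


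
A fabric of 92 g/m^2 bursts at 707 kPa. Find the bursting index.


Formula: Bursting Index = Bursting Strength / Fabric GSM
BI = 707 kPa / 92 g/m^2
BI = 7.685 kPa/(g/m^2)

7.685 kPa/(g/m^2)


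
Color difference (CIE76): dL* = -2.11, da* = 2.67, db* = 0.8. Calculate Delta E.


Formula: Delta E = sqrt(dL*^2 + da*^2 + db*^2)
Step 1: dL*^2 = (-2.11)^2 = 4.4521
Step 2: da*^2 = 2.67^2 = 7.1289
Step 3: db*^2 = 0.8^2 = 0.64
Step 4: Sum = 4.4521 + 7.1289 + 0.64 = 12.221
Step 5: Delta E = sqrt(12.221) = 3.5

3.5 Delta E


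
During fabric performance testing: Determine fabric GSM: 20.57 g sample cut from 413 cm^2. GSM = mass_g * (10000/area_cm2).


Formula: GSM = mass_g / area_m2
Step 1: Convert area: 413 cm^2 = 413 / 10000 = 0.0413 m^2
Step 2: GSM = 20.57 g / 0.0413 m^2 = 498.1 g/m^2

498.1 g/m^2


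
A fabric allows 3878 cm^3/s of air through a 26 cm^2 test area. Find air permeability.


Formula: Air Permeability = Airflow / Test Area
AP = 3878 cm^3/s / 26 cm^2
AP = 149.2 cm^3/s/cm^2

149.2 cm^3/s/cm^2


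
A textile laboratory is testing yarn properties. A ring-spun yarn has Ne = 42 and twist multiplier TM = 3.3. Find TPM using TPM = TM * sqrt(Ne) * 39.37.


Formula: TPM = TM * sqrt(Ne) * 39.37
Step 1: sqrt(Ne) = sqrt(42) = 6.4807
Step 2: TM * sqrt(Ne) = 3.3 * 6.4807 = 21.3863
Step 3: TPM = 21.3863 * 39.37 = 842 twists/m

842 twists/m


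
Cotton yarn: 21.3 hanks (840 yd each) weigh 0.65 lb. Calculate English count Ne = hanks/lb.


Formula: Ne = hanks / mass_lb
Substituting: Ne = 21.3 / 0.65
Ne = 32.8

32.8 Ne


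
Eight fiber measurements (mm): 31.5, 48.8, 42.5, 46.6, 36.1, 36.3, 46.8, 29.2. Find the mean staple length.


Formula: Mean = sum of lengths / count
Sum = 31.5 + 48.8 + 42.5 + 46.6 + 36.1 + 36.3 + 46.8 + 29.2
Sum = 317.8 mm
Mean = 317.8 / 8 = 39.73 mm

39.73 mm


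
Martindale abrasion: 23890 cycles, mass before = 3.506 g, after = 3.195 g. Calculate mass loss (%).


Formula: Mass loss% = ((m_before - m_after) / m_before) * 100
Step 1: Mass loss = 3.506 - 3.195 = 0.311 g
Step 2: Ratio = 0.311 / 3.506 = 0.0887051
Step 3: Mass loss% = 0.0887051 * 100 = 8.87051% ≈ 8.87%

8.87%


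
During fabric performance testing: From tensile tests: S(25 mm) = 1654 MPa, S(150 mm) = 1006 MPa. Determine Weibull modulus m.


Formula: m = ln(L1/L2) / ln(S2/S1)
Step 1: ln(L1/L2) = ln(25/150) = -1.79176
Step 2: S2/S1 = 1006/1654 = 0.60822
Step 3: ln(S2/S1) = ln(0.60822) = -0.49722
Step 4: m = -1.79176 / -0.49722 = 3.60

3.60 (Weibull m)


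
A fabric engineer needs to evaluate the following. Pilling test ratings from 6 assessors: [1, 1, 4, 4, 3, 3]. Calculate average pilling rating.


Formula: Mean = sum / count
Sum = 1 + 1 + 4 + 4 + 3 + 3 = 16
Mean = 16 / 6 = 2.7

2.7


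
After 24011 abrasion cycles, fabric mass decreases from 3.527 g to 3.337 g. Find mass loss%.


Formula: Mass loss% = ((m_before - m_after) / m_before) * 100
Step 1: Mass loss = 3.527 - 3.337 = 0.19 g
Step 2: Ratio = 0.19 / 3.527 = 0.0538701
Step 3: Mass loss% = 0.0538701 * 100 = 5.38701% ≈ 5.39%

5.39%


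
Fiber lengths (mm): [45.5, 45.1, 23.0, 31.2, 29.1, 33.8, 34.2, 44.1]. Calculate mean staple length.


Formula: Mean = sum of lengths / count
Sum = 45.5 + 45.1 + 23.0 + 31.2 + 29.1 + 33.8 + 34.2 + 44.1
Sum = 286.0 mm
Mean = 286.0 / 8 = 35.75 mm

35.75 mm


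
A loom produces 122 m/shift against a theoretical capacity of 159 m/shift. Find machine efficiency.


Formula: Efficiency% = (Actual output / Theoretical output) * 100
Efficiency% = (122 / 159) * 100
Efficiency% = 0.767296 * 100 = 76.7296% ≈ 76.7%

76.7%


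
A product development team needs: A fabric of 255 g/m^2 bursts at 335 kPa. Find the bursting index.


Formula: Bursting Index = Bursting Strength / Fabric GSM
BI = 335 kPa / 255 g/m^2
BI = 1.314 kPa/(g/m^2)

1.314 kPa/(g/m^2)


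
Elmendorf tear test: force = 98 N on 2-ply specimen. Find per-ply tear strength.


Formula: Per-ply strength = Total force / Number of plies
Per-ply = 98 N / 2
Per-ply = 49 N

49 N


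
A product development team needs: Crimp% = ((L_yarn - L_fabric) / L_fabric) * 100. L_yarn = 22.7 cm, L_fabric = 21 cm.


Formula: Crimp% = ((L_yarn - L_fabric) / L_fabric) * 100
Step 1: Extension = 22.7 - 21 = 1.7 cm
Step 2: Crimp% = (1.7 / 21) * 100
Step 3: Crimp% = 0.080952 * 100 = 8.0952% ≈ 8.1%

8.1%


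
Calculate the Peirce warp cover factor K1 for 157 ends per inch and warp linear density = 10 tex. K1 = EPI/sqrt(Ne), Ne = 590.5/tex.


Formula: K1 = EPI / sqrt(Ne), with Ne = 590.5 / tex_warp
Step 1: Ne = 590.5 / 10 = 59.05
Step 2: sqrt(Ne) = sqrt(59.05) = 7.6844
Step 3: K1 = 157 / 7.6844 = 20.4

20.4


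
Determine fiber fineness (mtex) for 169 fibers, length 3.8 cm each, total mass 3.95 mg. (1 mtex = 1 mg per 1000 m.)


Formula: fineness (mtex) = mass (mg) / total length (km) = (mass_mg / total_length_m) * 1000
Step 1: Convert fiber length: 3.8 cm = 0.038 m
Step 2: Total fiber length = 169 * 0.038 = 6.422 m
Step 3: Linear density = 3.95 mg / 6.422 m = 0.6151 mg/m
Step 4: fineness = 0.6151 * 1000 = 615.1 mtex

615.1 mtex


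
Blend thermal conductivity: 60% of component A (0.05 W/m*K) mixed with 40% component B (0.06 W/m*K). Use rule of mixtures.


Formula: Blend property = (fraction_A * property_A) + (fraction_B * property_B)
Step 1: Contribution A = 60/100 * 0.05 W/m*K = 0.03 W/m*K
Step 2: Contribution B = 40/100 * 0.06 W/m*K = 0.024 W/m*K
Step 3: Blend thermal conductivity = 0.03 + 0.024 = 0.054 W/m*K

0.054 W/m*K


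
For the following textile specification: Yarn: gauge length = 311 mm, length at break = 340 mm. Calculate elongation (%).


Formula: Elongation (%) = ((L_break - L0) / L0) * 100
Step 1: Extension = 340 - 311 = 29 mm
Step 2: Elongation = (29 / 311) * 100
Step 3: Elongation = 0.093248 * 100 = 9.3248% ≈ 9.3%

9.3%


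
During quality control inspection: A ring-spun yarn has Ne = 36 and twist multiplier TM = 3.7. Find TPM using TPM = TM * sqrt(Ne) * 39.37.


Formula: TPM = TM * sqrt(Ne) * 39.37
Step 1: sqrt(Ne) = sqrt(36) = 6
Step 2: TM * sqrt(Ne) = 3.7 * 6 = 22.2
Step 3: TPM = 22.2 * 39.37 = 874 twists/m

874 twists/m


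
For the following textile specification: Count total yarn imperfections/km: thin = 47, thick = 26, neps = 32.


Formula: Total = thin places + thick places + neps
Total = 47 + 26 + 32
Total = 105 imperfections/km

105 imperfections/km


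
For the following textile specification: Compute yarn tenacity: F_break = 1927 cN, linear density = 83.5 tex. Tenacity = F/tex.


Formula: Tenacity = Breaking force / Linear density
Tenacity = 1927 cN / 83.5 tex
Tenacity = 23.08 cN/tex

23.08 cN/tex


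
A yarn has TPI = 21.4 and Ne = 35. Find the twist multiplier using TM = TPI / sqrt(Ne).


Formula: TM = TPI / sqrt(Ne)
Step 1: sqrt(Ne) = sqrt(35) = 5.9161
Step 2: TM = 21.4 / 5.9161 = 3.62

3.62 TM


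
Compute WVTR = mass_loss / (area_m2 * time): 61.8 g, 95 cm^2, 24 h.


Formula: WVTR = mass_loss / (area * time)
Step 1: Convert area: 95 cm^2 = 0.0095 m^2
Step 2: WVTR = 61.8 g / (0.0095 m^2 * 24 h)
Step 3: WVTR = 61.8 / 0.228 = 271.1 g/m^2/h

271.1 g/m^2/h


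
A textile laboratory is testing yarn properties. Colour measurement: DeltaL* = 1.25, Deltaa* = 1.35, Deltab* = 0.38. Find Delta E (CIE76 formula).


Formula: Delta E = sqrt(dL*^2 + da*^2 + db*^2)
Step 1: dL*^2 = 1.25^2 = 1.5625
Step 2: da*^2 = 1.35^2 = 1.8225
Step 3: db*^2 = 0.38^2 = 0.1444
Step 4: Sum = 1.5625 + 1.8225 + 0.1444 = 3.5294
Step 5: Delta E = sqrt(3.5294) = 1.88

1.88 Delta E


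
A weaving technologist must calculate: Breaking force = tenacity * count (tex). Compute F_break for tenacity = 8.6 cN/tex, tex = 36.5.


Formula: Breaking force = Tenacity * Linear density
F = 8.6 cN/tex * 36.5 tex
F = 313.90 cN

313.90 cN


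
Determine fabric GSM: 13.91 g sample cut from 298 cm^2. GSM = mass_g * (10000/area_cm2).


Formula: GSM = mass_g / area_m2
Step 1: Convert area: 298 cm^2 = 298 / 10000 = 0.0298 m^2
Step 2: GSM = 13.91 g / 0.0298 m^2 = 466.8 g/m^2

466.8 g/m^2


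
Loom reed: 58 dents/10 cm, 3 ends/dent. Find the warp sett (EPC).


Formula: EPC = (dents per 10 cm * ends per dent) / 10
Step 1: Total ends per 10 cm = 58 * 3 = 174
Step 2: EPC = 174 / 10 = 17.4 ends/cm

17.4 ends/cm


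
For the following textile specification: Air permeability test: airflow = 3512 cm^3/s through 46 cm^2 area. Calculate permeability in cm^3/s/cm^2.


Formula: Air Permeability = Airflow / Test Area
AP = 3512 cm^3/s / 46 cm^2
AP = 76.3 cm^3/s/cm^2

76.3 cm^3/s/cm^2


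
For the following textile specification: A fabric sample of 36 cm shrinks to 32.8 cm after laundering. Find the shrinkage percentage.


Formula: Shrinkage% = ((L_before - L_after) / L_before) * 100
Step 1: Shrinkage = 36 - 32.8 = 3.2 cm
Step 2: Shrinkage% = (3.2 / 36) * 100
Step 3: Shrinkage% = 0.088889 * 100 = 8.8889% ≈ 8.9%

8.9%


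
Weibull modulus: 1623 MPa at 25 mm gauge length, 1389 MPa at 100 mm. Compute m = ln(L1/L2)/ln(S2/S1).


Formula: m = ln(L1/L2) / ln(S2/S1)
Step 1: ln(L1/L2) = ln(25/100) = -1.38629
Step 2: S2/S1 = 1389/1623 = 0.85582
Step 3: ln(S2/S1) = ln(0.85582) = -0.15570
Step 4: m = -1.38629 / -0.15570 = 8.90

8.90 (Weibull m)


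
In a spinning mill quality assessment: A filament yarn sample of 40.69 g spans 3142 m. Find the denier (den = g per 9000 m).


Formula: den = (mass_g / length_m) * 9000
Substituting: den = (40.69 / 3142) * 9000
Intermediate: 40.69 / 3142 = 0.01295035 g/m
den = 0.01295035 * 9000 = 116.6 denier

116.6 denier


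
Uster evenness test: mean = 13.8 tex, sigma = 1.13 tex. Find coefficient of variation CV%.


Formula: CV% = (standard deviation / mean) * 100
Step 1: Ratio = 1.13 / 13.8 = 0.081884
Step 2: CV% = 0.081884 * 100 = 8.1884% ≈ 8.2%

8.2%


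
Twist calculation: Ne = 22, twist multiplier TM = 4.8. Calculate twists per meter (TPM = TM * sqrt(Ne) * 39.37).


Formula: TPM = TM * sqrt(Ne) * 39.37
Step 1: sqrt(Ne) = sqrt(22) = 4.6904
Step 2: TM * sqrt(Ne) = 4.8 * 4.6904 = 22.5139
Step 3: TPM = 22.5139 * 39.37 = 886 twists/m

886 twists/m


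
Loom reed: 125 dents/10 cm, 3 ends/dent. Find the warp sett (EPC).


Formula: EPC = (dents per 10 cm * ends per dent) / 10
Step 1: Total ends per 10 cm = 125 * 3 = 375
Step 2: EPC = 375 / 10 = 37.5 ends/cm

37.5 ends/cm


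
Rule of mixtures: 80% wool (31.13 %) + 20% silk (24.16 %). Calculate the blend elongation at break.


Formula: Blend property = (fraction_A * property_A) + (fraction_B * property_B)
Step 1: Contribution A = 80/100 * 31.13 % = 24.904 %
Step 2: Contribution B = 20/100 * 24.16 % = 4.832 %
Step 3: Blend elongation at break = 24.904 + 4.832 = 29.736 %

29.736 %


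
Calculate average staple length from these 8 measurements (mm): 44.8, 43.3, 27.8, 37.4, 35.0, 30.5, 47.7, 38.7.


Formula: Mean = sum of lengths / count
Sum = 44.8 + 43.3 + 27.8 + 37.4 + 35.0 + 30.5 + 47.7 + 38.7
Sum = 305.2 mm
Mean = 305.2 / 8 = 38.15 mm

38.15 mm


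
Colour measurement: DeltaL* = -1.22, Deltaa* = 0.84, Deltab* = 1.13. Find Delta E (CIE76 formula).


Formula: Delta E = sqrt(dL*^2 + da*^2 + db*^2)
Step 1: dL*^2 = (-1.22)^2 = 1.4884
Step 2: da*^2 = 0.84^2 = 0.7056
Step 3: db*^2 = 1.13^2 = 1.2769
Step 4: Sum = 1.4884 + 0.7056 + 1.2769 = 3.4709
Step 5: Delta E = sqrt(3.4709) = 1.86

1.86 Delta E


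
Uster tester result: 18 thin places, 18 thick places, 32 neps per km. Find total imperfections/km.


Formula: Total = thin places + thick places + neps
Total = 18 + 18 + 32
Total = 68 imperfections/km

68 imperfections/km


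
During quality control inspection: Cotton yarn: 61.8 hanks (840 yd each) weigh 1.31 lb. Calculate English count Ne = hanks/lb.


Formula: Ne = hanks / mass_lb
Substituting: Ne = 61.8 / 1.31
Ne = 47.2

47.2 Ne


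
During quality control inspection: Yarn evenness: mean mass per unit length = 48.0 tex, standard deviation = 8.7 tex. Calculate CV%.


Formula: CV% = (standard deviation / mean) * 100
Step 1: Ratio = 8.7 / 48.0 = 0.18125
Step 2: CV% = 0.18125 * 100 = 18.125% ≈ 18.1%

18.1%


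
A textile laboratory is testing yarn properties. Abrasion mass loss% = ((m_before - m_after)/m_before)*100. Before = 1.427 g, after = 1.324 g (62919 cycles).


Formula: Mass loss% = ((m_before - m_after) / m_before) * 100
Step 1: Mass loss = 1.427 - 1.324 = 0.103 g
Step 2: Ratio = 0.103 / 1.427 = 0.0721794
Step 3: Mass loss% = 0.0721794 * 100 = 7.21794% ≈ 7.22%

7.22%


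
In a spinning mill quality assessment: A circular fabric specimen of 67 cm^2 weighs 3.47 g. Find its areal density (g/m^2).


Formula: GSM = mass_g / area_m2
Step 1: Convert area: 67 cm^2 = 67 / 10000 = 0.0067 m^2
Step 2: GSM = 3.47 g / 0.0067 m^2 = 517.9 g/m^2

517.9 g/m^2


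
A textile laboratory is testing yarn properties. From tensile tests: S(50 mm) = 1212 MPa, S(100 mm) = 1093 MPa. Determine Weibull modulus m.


Formula: m = ln(L1/L2) / ln(S2/S1)
Step 1: ln(L1/L2) = ln(50/100) = -0.69315
Step 2: S2/S1 = 1093/1212 = 0.90182
Step 3: ln(S2/S1) = ln(0.90182) = -0.10334
Step 4: m = -0.69315 / -0.10334 = 6.71

6.71 (Weibull m)


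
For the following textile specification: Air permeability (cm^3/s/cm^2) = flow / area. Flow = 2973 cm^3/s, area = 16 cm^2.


Formula: Air Permeability = Airflow / Test Area
AP = 2973 cm^3/s / 16 cm^2
AP = 185.8 cm^3/s/cm^2

185.8 cm^3/s/cm^2


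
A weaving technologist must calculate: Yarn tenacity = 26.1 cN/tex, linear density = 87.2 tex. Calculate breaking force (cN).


Formula: Breaking force = Tenacity * Linear density
F = 26.1 cN/tex * 87.2 tex
F = 2275.92 cN

2275.92 cN


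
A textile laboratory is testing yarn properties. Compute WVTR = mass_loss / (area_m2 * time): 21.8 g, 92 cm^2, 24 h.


Formula: WVTR = mass_loss / (area * time)
Step 1: Convert area: 92 cm^2 = 0.0092 m^2
Step 2: WVTR = 21.8 g / (0.0092 m^2 * 24 h)
Step 3: WVTR = 21.8 / 0.2208 = 98.7 g/m^2/h

98.7 g/m^2/h


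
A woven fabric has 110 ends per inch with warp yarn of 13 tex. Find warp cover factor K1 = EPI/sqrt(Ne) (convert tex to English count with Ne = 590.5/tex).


Formula: K1 = EPI / sqrt(Ne), with Ne = 590.5 / tex_warp
Step 1: Ne = 590.5 / 13 = 45.423
Step 2: sqrt(Ne) = sqrt(45.423) = 6.7397
Step 3: K1 = 110 / 6.7397 = 16.3

16.3


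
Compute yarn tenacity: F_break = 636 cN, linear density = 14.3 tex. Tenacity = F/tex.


Formula: Tenacity = Breaking force / Linear density
Tenacity = 636 cN / 14.3 tex
Tenacity = 44.48 cN/tex

44.48 cN/tex


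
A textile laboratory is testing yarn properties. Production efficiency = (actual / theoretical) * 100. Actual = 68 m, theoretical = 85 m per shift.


Formula: Efficiency% = (Actual output / Theoretical output) * 100
Efficiency% = (68 / 85) * 100
Efficiency% = 0.8 * 100 = 80.0%

80.0%


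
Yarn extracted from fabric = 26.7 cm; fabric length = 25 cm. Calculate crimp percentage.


Formula: Crimp% = ((L_yarn - L_fabric) / L_fabric) * 100
Step 1: Extension = 26.7 - 25 = 1.7 cm
Step 2: Crimp% = (1.7 / 25) * 100
Step 3: Crimp% = 0.068 * 100 = 6.8%

6.8%


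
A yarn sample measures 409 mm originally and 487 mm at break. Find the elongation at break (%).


Formula: Elongation (%) = ((L_break - L0) / L0) * 100
Step 1: Extension = 487 - 409 = 78 mm
Step 2: Elongation = (78 / 409) * 100
Step 3: Elongation = 0.190709 * 100 = 19.0709% ≈ 19.1%

19.1%


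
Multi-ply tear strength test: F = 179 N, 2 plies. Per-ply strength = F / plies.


Formula: Per-ply strength = Total force / Number of plies
Per-ply = 179 N / 2
Per-ply = 89.5 N

89.5 N


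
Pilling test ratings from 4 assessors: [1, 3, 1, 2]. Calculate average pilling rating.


Formula: Mean = sum / count
Sum = 1 + 3 + 1 + 2 = 7
Mean = 7 / 4 = 1.8

1.8


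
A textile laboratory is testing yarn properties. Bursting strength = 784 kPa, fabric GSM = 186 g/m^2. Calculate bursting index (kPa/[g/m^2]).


Formula: Bursting Index = Bursting Strength / Fabric GSM
BI = 784 kPa / 186 g/m^2
BI = 4.215 kPa/(g/m^2)

4.215 kPa/(g/m^2)


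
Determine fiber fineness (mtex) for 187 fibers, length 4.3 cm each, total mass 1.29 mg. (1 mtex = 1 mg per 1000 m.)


Formula: fineness (mtex) = mass (mg) / total length (km) = (mass_mg / total_length_m) * 1000
Step 1: Convert fiber length: 4.3 cm = 0.043 m
Step 2: Total fiber length = 187 * 0.043 = 8.041 m
Step 3: Linear density = 1.29 mg / 8.041 m = 0.1604 mg/m
Step 4: fineness = 0.1604 * 1000 = 160.4 mtex

160.4 mtex


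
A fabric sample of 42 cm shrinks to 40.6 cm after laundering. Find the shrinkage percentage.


Formula: Shrinkage% = ((L_before - L_after) / L_before) * 100
Step 1: Shrinkage = 42 - 40.6 = 1.4 cm
Step 2: Shrinkage% = (1.4 / 42) * 100
Step 3: Shrinkage% = 0.033333 * 100 = 3.3333% ≈ 3.3%

3.3%


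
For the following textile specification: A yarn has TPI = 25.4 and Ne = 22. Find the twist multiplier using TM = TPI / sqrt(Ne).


Formula: TM = TPI / sqrt(Ne)
Step 1: sqrt(Ne) = sqrt(22) = 4.6904
Step 2: TM = 25.4 / 4.6904 = 5.42

5.42 TM


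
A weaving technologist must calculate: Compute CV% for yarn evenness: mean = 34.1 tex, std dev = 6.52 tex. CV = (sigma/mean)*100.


Formula: CV% = (standard deviation / mean) * 100
Step 1: Ratio = 6.52 / 34.1 = 0.191202
Step 2: CV% = 0.191202 * 100 = 19.1202% ≈ 19.1%

19.1%


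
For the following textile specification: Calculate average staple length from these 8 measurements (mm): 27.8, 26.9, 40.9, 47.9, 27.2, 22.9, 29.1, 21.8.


Formula: Mean = sum of lengths / count
Sum = 27.8 + 26.9 + 40.9 + 47.9 + 27.2 + 22.9 + 29.1 + 21.8
Sum = 244.5 mm
Mean = 244.5 / 8 = 30.56 mm

30.56 mm


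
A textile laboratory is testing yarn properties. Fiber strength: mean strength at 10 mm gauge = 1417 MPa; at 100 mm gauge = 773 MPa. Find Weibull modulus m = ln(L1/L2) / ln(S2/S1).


Formula: m = ln(L1/L2) / ln(S2/S1)
Step 1: ln(L1/L2) = ln(10/100) = -2.30259
Step 2: S2/S1 = 773/1417 = 0.54552
Step 3: ln(S2/S1) = ln(0.54552) = -0.60602
Step 4: m = -2.30259 / -0.60602 = 3.80

3.80 (Weibull m)


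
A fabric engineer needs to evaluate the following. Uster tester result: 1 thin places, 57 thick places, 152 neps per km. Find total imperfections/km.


Formula: Total = thin places + thick places + neps
Total = 1 + 57 + 152
Total = 210 imperfections/km

210 imperfections/km


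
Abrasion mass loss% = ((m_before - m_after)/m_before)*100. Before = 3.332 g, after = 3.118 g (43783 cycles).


Formula: Mass loss% = ((m_before - m_after) / m_before) * 100
Step 1: Mass loss = 3.332 - 3.118 = 0.214 g
Step 2: Ratio = 0.214 / 3.332 = 0.0642257
Step 3: Mass loss% = 0.0642257 * 100 = 6.42257% ≈ 6.42%

6.42%


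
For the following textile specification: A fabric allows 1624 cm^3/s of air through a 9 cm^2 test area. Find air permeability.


Formula: Air Permeability = Airflow / Test Area
AP = 1624 cm^3/s / 9 cm^2
AP = 180.4 cm^3/s/cm^2

180.4 cm^3/s/cm^2


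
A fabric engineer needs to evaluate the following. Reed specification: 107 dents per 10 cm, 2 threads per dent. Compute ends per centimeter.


Formula: EPC = (dents per 10 cm * ends per dent) / 10
Step 1: Total ends per 10 cm = 107 * 2 = 214
Step 2: EPC = 214 / 10 = 21.4 ends/cm

21.4 ends/cm
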